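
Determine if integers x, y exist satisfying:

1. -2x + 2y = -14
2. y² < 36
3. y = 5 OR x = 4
Yes

Take x = 12, y = 5. Substituting into each constraint:
  (1) -2(12) + 2(5) = -14 ✓
  (2) y² = (5)² = 25, and 25 < 36 ✓
  (3) y = 5, target 5 ✓ (first branch holds)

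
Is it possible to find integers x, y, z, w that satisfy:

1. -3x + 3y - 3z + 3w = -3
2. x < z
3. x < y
Yes

Take x = 0, y = 1, z = 1, w = -1. Substituting into each constraint:
  (1) -3(0) + 3(1) - 3(1) + 3(-1) = -3 ✓
  (2) 0 < 1 ✓
  (3) 0 < 1 ✓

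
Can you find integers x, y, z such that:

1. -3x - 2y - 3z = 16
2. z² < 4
Yes

Take x = -6, y = 1, z = 0. Substituting into each constraint:
  (1) -3(-6) - 2(1) - 3(0) = 16 ✓
  (2) z² = (0)² = 0, and 0 < 4 ✓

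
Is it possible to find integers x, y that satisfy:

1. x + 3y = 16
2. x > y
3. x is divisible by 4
Yes

Take x = 16, y = 0. Substituting into each constraint:
  (1) 16 + 3(0) = 16 ✓
  (2) 16 > 0 ✓
  (3) 16 = 4 × 4, remainder 0 ✓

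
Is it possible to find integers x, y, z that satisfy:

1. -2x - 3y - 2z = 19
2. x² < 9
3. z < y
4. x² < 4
Yes

Take x = 0, y = -3, z = -5. Substituting into each constraint:
  (1) -2(0) - 3(-3) - 2(-5) = 19 ✓
  (2) x² = (0)² = 0, and 0 < 9 ✓
  (3) -5 < -3 ✓
  (4) x² = (0)² = 0, and 0 < 4 ✓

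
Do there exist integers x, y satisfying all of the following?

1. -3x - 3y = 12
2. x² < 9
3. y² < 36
Yes

Take x = 0, y = -4. Substituting into each constraint:
  (1) -3(0) - 3(-4) = 12 ✓
  (2) x² = (0)² = 0, and 0 < 9 ✓
  (3) y² = (-4)² = 16, and 16 < 36 ✓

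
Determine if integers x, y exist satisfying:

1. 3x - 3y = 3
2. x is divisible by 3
Yes

Take x = 0, y = -1. Substituting into each constraint:
  (1) 3(0) - 3(-1) = 3 ✓
  (2) 0 = 3 × 0, remainder 0 ✓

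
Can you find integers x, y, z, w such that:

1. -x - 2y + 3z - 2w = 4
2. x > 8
Yes

Take x = 9, y = 0, z = 1, w = -5. Substituting into each constraint:
  (1) (-9) - 2(0) + 3(1) - 2(-5) = 4 ✓
  (2) 9 > 8 ✓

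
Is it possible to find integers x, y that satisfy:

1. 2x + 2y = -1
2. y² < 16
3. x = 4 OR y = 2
No

Even the single constraint (2x + 2y = -1) is infeasible over the integers.

  - 2x + 2y = -1: every term on the left is divisible by 2, so the LHS ≡ 0 (mod 2), but the RHS -1 is not — no integer solution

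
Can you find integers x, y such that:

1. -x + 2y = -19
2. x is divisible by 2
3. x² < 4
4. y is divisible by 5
No

A contradictory subset is {-x + 2y = -19, x is divisible by 2}. No integer assignment can satisfy these jointly:

  - -x + 2y = -19: is a linear equation tying the variables together
  - x is divisible by 2: restricts x to multiples of 2

Modular obstruction: writing x = 2x', every remaining term of the linear equation is divisible by 2, so the left side is ≡ 0 (mod 2); but the right side -19 ≡ 1 (mod 2). No integers can satisfy it.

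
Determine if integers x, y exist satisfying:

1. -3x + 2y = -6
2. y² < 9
Yes

Take x = 2, y = 0. Substituting into each constraint:
  (1) -3(2) + 2(0) = -6 ✓
  (2) y² = (0)² = 0, and 0 < 9 ✓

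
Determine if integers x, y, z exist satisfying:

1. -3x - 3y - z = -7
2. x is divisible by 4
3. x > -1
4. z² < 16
Yes

Take x = 0, y = 2, z = 1. Substituting into each constraint:
  (1) -3(0) - 3(2) + (-1) = -7 ✓
  (2) 0 = 4 × 0, remainder 0 ✓
  (3) 0 > -1 ✓
  (4) z² = (1)² = 1, and 1 < 16 ✓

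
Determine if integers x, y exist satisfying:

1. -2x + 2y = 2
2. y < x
No

The full constraint system is jointly infeasible over the integers. Each constraint and what it forces:

  - -2x + 2y = 2: is a linear equation tying the variables together
  - y < x: bounds one variable relative to another variable

From the equation, x − y = -1, i.e. x − y = -1; but x > y requires x − y ≥ 1. Contradiction.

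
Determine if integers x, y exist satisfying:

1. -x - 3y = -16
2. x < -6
Yes

Take x = -8, y = 8. Substituting into each constraint:
  (1) 8 - 3(8) = -16 ✓
  (2) -8 < -6 ✓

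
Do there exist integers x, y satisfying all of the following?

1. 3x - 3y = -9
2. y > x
Yes

Take x = 0, y = 3. Substituting into each constraint:
  (1) 3(0) - 3(3) = -9 ✓
  (2) 3 > 0 ✓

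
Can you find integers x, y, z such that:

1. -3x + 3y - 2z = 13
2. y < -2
Yes

Take x = 0, y = -3, z = -11. Substituting into each constraint:
  (1) -3(0) + 3(-3) - 2(-11) = 13 ✓
  (2) -3 < -2 ✓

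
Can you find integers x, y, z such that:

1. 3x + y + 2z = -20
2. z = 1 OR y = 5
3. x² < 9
Yes

Take x = 1, y = 5, z = -14. Substituting into each constraint:
  (1) 3(1) + 5 + 2(-14) = -20 ✓
  (2) y = 5, target 5 ✓ (second branch holds)
  (3) x² = (1)² = 1, and 1 < 9 ✓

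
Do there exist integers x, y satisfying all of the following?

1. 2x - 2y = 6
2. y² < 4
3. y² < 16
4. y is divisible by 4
Yes

Take x = 3, y = 0. Substituting into each constraint:
  (1) 2(3) - 2(0) = 6 ✓
  (2) y² = (0)² = 0, and 0 < 4 ✓
  (3) y² = (0)² = 0, and 0 < 16 ✓
  (4) 0 = 4 × 0, remainder 0 ✓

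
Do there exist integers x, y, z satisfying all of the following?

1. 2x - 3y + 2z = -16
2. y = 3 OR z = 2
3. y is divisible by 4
Yes

Take x = -4, y = 4, z = 2. Substituting into each constraint:
  (1) 2(-4) - 3(4) + 2(2) = -16 ✓
  (2) z = 2, target 2 ✓ (second branch holds)
  (3) 4 = 4 × 1, remainder 0 ✓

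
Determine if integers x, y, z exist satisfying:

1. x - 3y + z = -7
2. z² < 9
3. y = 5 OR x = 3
Yes

Take x = 9, y = 5, z = -1. Substituting into each constraint:
  (1) 9 - 3(5) + (-1) = -7 ✓
  (2) z² = (-1)² = 1, and 1 < 9 ✓
  (3) y = 5, target 5 ✓ (first branch holds)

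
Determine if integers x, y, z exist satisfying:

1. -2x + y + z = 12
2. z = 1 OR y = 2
Yes

Take x = -6, y = -1, z = 1. Substituting into each constraint:
  (1) -2(-6) + (-1) + 1 = 12 ✓
  (2) z = 1, target 1 ✓ (first branch holds)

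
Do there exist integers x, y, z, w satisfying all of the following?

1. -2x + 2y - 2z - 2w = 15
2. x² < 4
No

Even the single constraint (-2x + 2y - 2z - 2w = 15) is infeasible over the integers.

  - -2x + 2y - 2z - 2w = 15: every term on the left is divisible by 2, so the LHS ≡ 0 (mod 2), but the RHS 15 is not — no integer solution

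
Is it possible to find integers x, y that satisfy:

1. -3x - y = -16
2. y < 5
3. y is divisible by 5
Yes

Take x = 7, y = -5. Substituting into each constraint:
  (1) -3(7) + 5 = -16 ✓
  (2) -5 < 5 ✓
  (3) -5 = 5 × -1, remainder 0 ✓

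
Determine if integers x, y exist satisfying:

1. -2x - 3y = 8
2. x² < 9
Yes

Take x = -1, y = -2. Substituting into each constraint:
  (1) -2(-1) - 3(-2) = 8 ✓
  (2) x² = (-1)² = 1, and 1 < 9 ✓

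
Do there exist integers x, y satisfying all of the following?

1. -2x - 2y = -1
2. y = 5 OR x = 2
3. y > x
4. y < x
No

Even the single constraint (-2x - 2y = -1) is infeasible over the integers.

  - -2x - 2y = -1: every term on the left is divisible by 2, so the LHS ≡ 0 (mod 2), but the RHS -1 is not — no integer solution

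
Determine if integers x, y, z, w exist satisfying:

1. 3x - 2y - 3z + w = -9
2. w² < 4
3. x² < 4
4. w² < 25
Yes

Take x = 0, y = -4, z = 6, w = 1. Substituting into each constraint:
  (1) 3(0) - 2(-4) - 3(6) + 1 = -9 ✓
  (2) w² = (1)² = 1, and 1 < 4 ✓
  (3) x² = (0)² = 0, and 0 < 4 ✓
  (4) w² = (1)² = 1, and 1 < 25 ✓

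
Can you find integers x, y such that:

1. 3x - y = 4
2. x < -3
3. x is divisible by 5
Yes

Take x = -5, y = -19. Substituting into each constraint:
  (1) 3(-5) + 19 = 4 ✓
  (2) -5 < -3 ✓
  (3) -5 = 5 × -1, remainder 0 ✓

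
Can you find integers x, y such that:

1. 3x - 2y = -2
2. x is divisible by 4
Yes

Take x = 0, y = 1. Substituting into each constraint:
  (1) 3(0) - 2(1) = -2 ✓
  (2) 0 = 4 × 0, remainder 0 ✓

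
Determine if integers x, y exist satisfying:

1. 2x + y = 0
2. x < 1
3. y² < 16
Yes

Take x = 0, y = 0. Substituting into each constraint:
  (1) 2(0) + 0 = 0 ✓
  (2) 0 < 1 ✓
  (3) y² = (0)² = 0, and 0 < 16 ✓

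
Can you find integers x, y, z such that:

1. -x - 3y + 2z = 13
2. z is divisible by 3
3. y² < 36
Yes

Take x = 2, y = -5, z = 0. Substituting into each constraint:
  (1) (-2) - 3(-5) + 2(0) = 13 ✓
  (2) 0 = 3 × 0, remainder 0 ✓
  (3) y² = (-5)² = 25, and 25 < 36 ✓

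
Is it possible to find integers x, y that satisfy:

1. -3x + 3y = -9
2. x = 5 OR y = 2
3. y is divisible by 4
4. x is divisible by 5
No

A contradictory subset is {-3x + 3y = -9, x = 5 OR y = 2, y is divisible by 4}. No integer assignment can satisfy these jointly:

  - -3x + 3y = -9: is a linear equation tying the variables together
  - x = 5 OR y = 2: forces a choice: either x = 5 or y = 2
  - y is divisible by 4: restricts y to multiples of 4

Split on the disjunction (x = 5 OR y = 2):
  • If x = 5: with x = 5, writing y = 4y', every remaining term of the linear equation is divisible by 12, so the left side is ≡ 0 (mod 12); but the right side 6 ≡ 6 (mod 12). No integers can satisfy it.
  • If y = 2: this contradicts the divisibility constraint — 2 is not a multiple of 4.
Both branches are infeasible, so the system has no integer solution.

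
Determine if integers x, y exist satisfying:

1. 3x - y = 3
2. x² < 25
Yes

Take x = 0, y = -3. Substituting into each constraint:
  (1) 3(0) + 3 = 3 ✓
  (2) x² = (0)² = 0, and 0 < 25 ✓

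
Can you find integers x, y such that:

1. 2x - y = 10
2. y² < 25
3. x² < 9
No

The full constraint system is jointly infeasible over the integers. Each constraint and what it forces:

  - 2x - y = 10: is a linear equation tying the variables together
  - y² < 25: restricts y to |y| ≤ 4
  - x² < 9: restricts x to |x| ≤ 2

Range argument: with x ∈ [-2, 2], y ∈ [-4, 4], the left side of the equation is at most 8, but the right side is 10 > 8. No integer solution exists.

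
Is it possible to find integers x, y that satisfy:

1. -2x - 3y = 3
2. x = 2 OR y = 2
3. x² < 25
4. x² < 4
No

A contradictory subset is {-2x - 3y = 3, x = 2 OR y = 2, x² < 4}. No integer assignment can satisfy these jointly:

  - -2x - 3y = 3: is a linear equation tying the variables together
  - x = 2 OR y = 2: forces a choice: either x = 2 or y = 2
  - x² < 4: restricts x to |x| ≤ 1

Split on the disjunction (x = 2 OR y = 2):
  • If x = 2: this contradicts x² < 4, which requires |x| ≤ 1.
  • If y = 2: with y = 2, every remaining term of the linear equation is divisible by 2, so the left side is ≡ 0 (mod 2); but the right side 9 ≡ 1 (mod 2). No integers can satisfy it.
Both branches are infeasible, so the system has no integer solution.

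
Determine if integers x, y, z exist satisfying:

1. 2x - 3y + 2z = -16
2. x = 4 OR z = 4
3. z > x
Yes

Take x = 3, y = 10, z = 4. Substituting into each constraint:
  (1) 2(3) - 3(10) + 2(4) = -16 ✓
  (2) z = 4, target 4 ✓ (second branch holds)
  (3) 4 > 3 ✓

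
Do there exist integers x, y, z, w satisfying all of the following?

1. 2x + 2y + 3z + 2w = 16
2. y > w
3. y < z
Yes

Take x = 4, y = 1, z = 2, w = 0. Substituting into each constraint:
  (1) 2(4) + 2(1) + 3(2) + 2(0) = 16 ✓
  (2) 1 > 0 ✓
  (3) 1 < 2 ✓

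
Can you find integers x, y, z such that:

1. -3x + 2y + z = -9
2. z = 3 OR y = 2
Yes

Take x = 4, y = 0, z = 3. Substituting into each constraint:
  (1) -3(4) + 2(0) + 3 = -9 ✓
  (2) z = 3, target 3 ✓ (first branch holds)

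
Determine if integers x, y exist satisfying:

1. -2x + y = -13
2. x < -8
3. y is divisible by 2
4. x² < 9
No

A contradictory subset is {-2x + y = -13, y is divisible by 2}. No integer assignment can satisfy these jointly:

  - -2x + y = -13: is a linear equation tying the variables together
  - y is divisible by 2: restricts y to multiples of 2

Modular obstruction: writing y = 2y', every remaining term of the linear equation is divisible by 2, so the left side is ≡ 0 (mod 2); but the right side -13 ≡ 1 (mod 2). No integers can satisfy it.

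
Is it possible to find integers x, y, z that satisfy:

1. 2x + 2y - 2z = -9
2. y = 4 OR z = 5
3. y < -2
No

Even the single constraint (2x + 2y - 2z = -9) is infeasible over the integers.

  - 2x + 2y - 2z = -9: every term on the left is divisible by 2, so the LHS ≡ 0 (mod 2), but the RHS -9 is not — no integer solution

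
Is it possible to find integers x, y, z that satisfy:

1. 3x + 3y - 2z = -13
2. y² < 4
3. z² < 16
Yes

Take x = -3, y = 0, z = 2. Substituting into each constraint:
  (1) 3(-3) + 3(0) - 2(2) = -13 ✓
  (2) y² = (0)² = 0, and 0 < 4 ✓
  (3) z² = (2)² = 4, and 4 < 16 ✓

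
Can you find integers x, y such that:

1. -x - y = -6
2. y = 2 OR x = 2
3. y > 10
No

The full constraint system is jointly infeasible over the integers. Each constraint and what it forces:

  - -x - y = -6: is a linear equation tying the variables together
  - y = 2 OR x = 2: forces a choice: either y = 2 or x = 2
  - y > 10: bounds one variable relative to a constant

Split on the disjunction (y = 2 OR x = 2):
  • If y = 2: this contradicts the bound y ≥ 11.
  • If x = 2: the equation forces y = 4, which contradicts the bound y ≥ 11.
Both branches are infeasible, so the system has no integer solution.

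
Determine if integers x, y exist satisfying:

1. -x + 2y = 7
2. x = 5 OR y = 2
Yes

Take x = 5, y = 6. Substituting into each constraint:
  (1) (-5) + 2(6) = 7 ✓
  (2) x = 5, target 5 ✓ (first branch holds)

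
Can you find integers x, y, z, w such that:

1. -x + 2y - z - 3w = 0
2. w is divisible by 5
Yes

Take x = 0, y = 0, z = 0, w = 0. Substituting into each constraint:
  (1) 0 + 2(0) + 0 - 3(0) = 0 ✓
  (2) 0 = 5 × 0, remainder 0 ✓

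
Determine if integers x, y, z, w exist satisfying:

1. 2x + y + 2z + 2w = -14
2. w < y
Yes

Take x = 0, y = 2, z = -9, w = 1. Substituting into each constraint:
  (1) 2(0) + 2 + 2(-9) + 2(1) = -14 ✓
  (2) 1 < 2 ✓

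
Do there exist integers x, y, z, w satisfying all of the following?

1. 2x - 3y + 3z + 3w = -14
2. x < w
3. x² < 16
Yes

Take x = 2, y = 0, z = -9, w = 3. Substituting into each constraint:
  (1) 2(2) - 3(0) + 3(-9) + 3(3) = -14 ✓
  (2) 2 < 3 ✓
  (3) x² = (2)² = 4, and 4 < 16 ✓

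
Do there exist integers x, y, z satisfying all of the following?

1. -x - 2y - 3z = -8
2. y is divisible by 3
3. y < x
Yes

Take x = 2, y = 0, z = 2. Substituting into each constraint:
  (1) (-2) - 2(0) - 3(2) = -8 ✓
  (2) 0 = 3 × 0, remainder 0 ✓
  (3) 0 < 2 ✓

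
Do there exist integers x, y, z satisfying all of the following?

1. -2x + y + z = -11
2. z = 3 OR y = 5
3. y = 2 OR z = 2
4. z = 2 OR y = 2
Yes

Take x = 8, y = 2, z = 3. Substituting into each constraint:
  (1) -2(8) + 2 + 3 = -11 ✓
  (2) z = 3, target 3 ✓ (first branch holds)
  (3) y = 2, target 2 ✓ (first branch holds)
  (4) y = 2, target 2 ✓ (second branch holds)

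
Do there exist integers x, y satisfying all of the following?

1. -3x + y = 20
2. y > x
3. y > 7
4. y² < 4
No

A contradictory subset is {y > 7, y² < 4}. No integer assignment can satisfy these jointly:

  - y > 7: bounds one variable relative to a constant
  - y² < 4: restricts y to |y| ≤ 1

Direct contradiction: the bounds on y require y ≥ 8 and y ≤ 1 simultaneously, which is empty.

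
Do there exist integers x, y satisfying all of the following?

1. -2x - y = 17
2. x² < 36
Yes

Take x = 0, y = -17. Substituting into each constraint:
  (1) -2(0) + 17 = 17 ✓
  (2) x² = (0)² = 0, and 0 < 36 ✓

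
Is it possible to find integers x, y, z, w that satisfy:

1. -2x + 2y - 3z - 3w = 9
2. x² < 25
Yes

Take x = 0, y = 0, z = -3, w = 0. Substituting into each constraint:
  (1) -2(0) + 2(0) - 3(-3) - 3(0) = 9 ✓
  (2) x² = (0)² = 0, and 0 < 25 ✓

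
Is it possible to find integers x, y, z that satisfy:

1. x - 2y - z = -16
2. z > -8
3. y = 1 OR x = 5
Yes

Take x = 5, y = 10, z = 1. Substituting into each constraint:
  (1) 5 - 2(10) + (-1) = -16 ✓
  (2) 1 > -8 ✓
  (3) x = 5, target 5 ✓ (second branch holds)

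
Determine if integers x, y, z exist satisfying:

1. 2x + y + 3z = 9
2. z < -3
Yes

Take x = 10, y = 1, z = -4. Substituting into each constraint:
  (1) 2(10) + 1 + 3(-4) = 9 ✓
  (2) -4 < -3 ✓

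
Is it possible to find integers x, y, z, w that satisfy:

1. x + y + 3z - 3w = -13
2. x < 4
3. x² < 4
Yes

Take x = 0, y = 2, z = -5, w = 0. Substituting into each constraint:
  (1) 0 + 2 + 3(-5) - 3(0) = -13 ✓
  (2) 0 < 4 ✓
  (3) x² = (0)² = 0, and 0 < 4 ✓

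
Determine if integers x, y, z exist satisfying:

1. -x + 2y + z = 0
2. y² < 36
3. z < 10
Yes

Take x = 0, y = 0, z = 0. Substituting into each constraint:
  (1) 0 + 2(0) + 0 = 0 ✓
  (2) y² = (0)² = 0, and 0 < 36 ✓
  (3) 0 < 10 ✓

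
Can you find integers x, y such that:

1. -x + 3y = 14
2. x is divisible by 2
Yes

Take x = -2, y = 4. Substituting into each constraint:
  (1) 2 + 3(4) = 14 ✓
  (2) -2 = 2 × -1, remainder 0 ✓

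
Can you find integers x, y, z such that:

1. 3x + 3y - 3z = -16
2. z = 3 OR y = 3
No

Even the single constraint (3x + 3y - 3z = -16) is infeasible over the integers.

  - 3x + 3y - 3z = -16: every term on the left is divisible by 3, so the LHS ≡ 0 (mod 3), but the RHS -16 is not — no integer solution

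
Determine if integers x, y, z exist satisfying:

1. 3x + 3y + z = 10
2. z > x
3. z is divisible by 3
No

A contradictory subset is {3x + 3y + z = 10, z is divisible by 3}. No integer assignment can satisfy these jointly:

  - 3x + 3y + z = 10: is a linear equation tying the variables together
  - z is divisible by 3: restricts z to multiples of 3

Modular obstruction: writing z = 3z', every remaining term of the linear equation is divisible by 3, so the left side is ≡ 0 (mod 3); but the right side 10 ≡ 1 (mod 3). No integers can satisfy it.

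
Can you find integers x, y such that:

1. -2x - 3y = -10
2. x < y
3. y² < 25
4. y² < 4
No

A contradictory subset is {-2x - 3y = -10, x < y, y² < 4}. No integer assignment can satisfy these jointly:

  - -2x - 3y = -10: is a linear equation tying the variables together
  - x < y: bounds one variable relative to another variable
  - y² < 4: restricts y to |y| ≤ 1

Propagating the comparison: x < y and y ≤ 1 give x ≤ 0. Range argument: with x ∈ [−∞, 0], y ∈ [-1, 1], the left side of the equation is at least -3, but the right side is -10 < -3. No integer solution exists.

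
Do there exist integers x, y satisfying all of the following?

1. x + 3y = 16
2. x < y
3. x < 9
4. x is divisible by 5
Yes

Take x = -5, y = 7. Substituting into each constraint:
  (1) (-5) + 3(7) = 16 ✓
  (2) -5 < 7 ✓
  (3) -5 < 9 ✓
  (4) -5 = 5 × -1, remainder 0 ✓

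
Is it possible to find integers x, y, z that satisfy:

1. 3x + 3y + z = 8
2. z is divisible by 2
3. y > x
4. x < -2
Yes

Take x = -3, y = 1, z = 14. Substituting into each constraint:
  (1) 3(-3) + 3(1) + 14 = 8 ✓
  (2) 14 = 2 × 7, remainder 0 ✓
  (3) 1 > -3 ✓
  (4) -3 < -2 ✓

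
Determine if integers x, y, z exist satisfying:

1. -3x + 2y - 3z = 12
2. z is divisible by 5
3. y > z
Yes

Take x = -2, y = 3, z = 0. Substituting into each constraint:
  (1) -3(-2) + 2(3) - 3(0) = 12 ✓
  (2) 0 = 5 × 0, remainder 0 ✓
  (3) 3 > 0 ✓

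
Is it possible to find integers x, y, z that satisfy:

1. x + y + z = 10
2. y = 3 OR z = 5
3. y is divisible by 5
Yes

Take x = 0, y = 5, z = 5. Substituting into each constraint:
  (1) 0 + 5 + 5 = 10 ✓
  (2) z = 5, target 5 ✓ (second branch holds)
  (3) 5 = 5 × 1, remainder 0 ✓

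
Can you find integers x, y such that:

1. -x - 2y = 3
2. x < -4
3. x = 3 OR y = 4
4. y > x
Yes

Take x = -11, y = 4. Substituting into each constraint:
  (1) 11 - 2(4) = 3 ✓
  (2) -11 < -4 ✓
  (3) y = 4, target 4 ✓ (second branch holds)
  (4) 4 > -11 ✓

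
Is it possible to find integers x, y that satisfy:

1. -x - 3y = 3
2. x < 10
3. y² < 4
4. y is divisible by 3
Yes

Take x = -3, y = 0. Substituting into each constraint:
  (1) 3 - 3(0) = 3 ✓
  (2) -3 < 10 ✓
  (3) y² = (0)² = 0, and 0 < 4 ✓
  (4) 0 = 3 × 0, remainder 0 ✓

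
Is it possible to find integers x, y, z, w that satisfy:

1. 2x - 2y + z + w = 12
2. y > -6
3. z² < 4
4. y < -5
No

A contradictory subset is {y > -6, y < -5}. No integer assignment can satisfy these jointly:

  - y > -6: bounds one variable relative to a constant
  - y < -5: bounds one variable relative to a constant

Direct contradiction: the bounds on y require y ≥ -5 and y ≤ -6 simultaneously, which is empty.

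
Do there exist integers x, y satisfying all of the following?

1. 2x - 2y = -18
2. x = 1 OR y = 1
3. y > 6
Yes

Take x = 1, y = 10. Substituting into each constraint:
  (1) 2(1) - 2(10) = -18 ✓
  (2) x = 1, target 1 ✓ (first branch holds)
  (3) 10 > 6 ✓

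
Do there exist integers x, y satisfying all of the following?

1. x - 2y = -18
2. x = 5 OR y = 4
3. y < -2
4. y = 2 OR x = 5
No

A contradictory subset is {x - 2y = -18, y < -2, y = 2 OR x = 5}. No integer assignment can satisfy these jointly:

  - x - 2y = -18: is a linear equation tying the variables together
  - y < -2: bounds one variable relative to a constant
  - y = 2 OR x = 5: forces a choice: either y = 2 or x = 5

Split on the disjunction (y = 2 OR x = 5):
  • If y = 2: this contradicts the bound y ≤ -3.
  • If x = 5: with x = 5, every remaining term of the linear equation is divisible by 2, so the left side is ≡ 0 (mod 2); but the right side -23 ≡ 1 (mod 2). No integers can satisfy it.
Both branches are infeasible, so the system has no integer solution.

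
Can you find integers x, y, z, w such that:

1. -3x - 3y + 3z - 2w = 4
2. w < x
Yes

Take x = 2, y = 0, z = 4, w = 1. Substituting into each constraint:
  (1) -3(2) - 3(0) + 3(4) - 2(1) = 4 ✓
  (2) 1 < 2 ✓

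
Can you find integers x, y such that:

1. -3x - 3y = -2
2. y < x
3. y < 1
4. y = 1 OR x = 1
No

Even the single constraint (-3x - 3y = -2) is infeasible over the integers.

  - -3x - 3y = -2: every term on the left is divisible by 3, so the LHS ≡ 0 (mod 3), but the RHS -2 is not — no integer solution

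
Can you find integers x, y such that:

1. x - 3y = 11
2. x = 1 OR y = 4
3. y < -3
No

The full constraint system is jointly infeasible over the integers. Each constraint and what it forces:

  - x - 3y = 11: is a linear equation tying the variables together
  - x = 1 OR y = 4: forces a choice: either x = 1 or y = 4
  - y < -3: bounds one variable relative to a constant

Split on the disjunction (x = 1 OR y = 4):
  • If x = 1: with x = 1, every remaining term of the linear equation is divisible by 3, so the left side is ≡ 0 (mod 3); but the right side 10 ≡ 1 (mod 3). No integers can satisfy it.
  • If y = 4: this contradicts the bound y ≤ -4.
Both branches are infeasible, so the system has no integer solution.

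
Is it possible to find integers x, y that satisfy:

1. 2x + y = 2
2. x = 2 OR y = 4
Yes

Take x = 2, y = -2. Substituting into each constraint:
  (1) 2(2) + (-2) = 2 ✓
  (2) x = 2, target 2 ✓ (first branch holds)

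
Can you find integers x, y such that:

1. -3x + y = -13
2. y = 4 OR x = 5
Yes

Take x = 5, y = 2. Substituting into each constraint:
  (1) -3(5) + 2 = -13 ✓
  (2) x = 5, target 5 ✓ (second branch holds)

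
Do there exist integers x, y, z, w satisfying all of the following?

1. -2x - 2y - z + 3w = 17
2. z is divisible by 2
Yes

Take x = 0, y = 0, z = -2, w = 5. Substituting into each constraint:
  (1) -2(0) - 2(0) + 2 + 3(5) = 17 ✓
  (2) -2 = 2 × -1, remainder 0 ✓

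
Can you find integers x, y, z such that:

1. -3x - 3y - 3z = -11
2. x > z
No

Even the single constraint (-3x - 3y - 3z = -11) is infeasible over the integers.

  - -3x - 3y - 3z = -11: every term on the left is divisible by 3, so the LHS ≡ 0 (mod 3), but the RHS -11 is not — no integer solution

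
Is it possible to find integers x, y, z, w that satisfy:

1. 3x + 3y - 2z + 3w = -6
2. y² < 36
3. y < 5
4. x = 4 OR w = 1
Yes

Take x = 4, y = 0, z = 9, w = 0. Substituting into each constraint:
  (1) 3(4) + 3(0) - 2(9) + 3(0) = -6 ✓
  (2) y² = (0)² = 0, and 0 < 36 ✓
  (3) 0 < 5 ✓
  (4) x = 4, target 4 ✓ (first branch holds)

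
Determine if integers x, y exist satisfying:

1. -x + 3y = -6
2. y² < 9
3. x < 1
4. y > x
No

A contradictory subset is {-x + 3y = -6, y² < 9, y > x}. No integer assignment can satisfy these jointly:

  - -x + 3y = -6: is a linear equation tying the variables together
  - y² < 9: restricts y to |y| ≤ 2
  - y > x: bounds one variable relative to another variable

The bounds confine y to {-2, -1, 0, 1, 2}. For each value, substitute into the equation:
  • y = -2: the equation forces x = 0, but y > x fails since -2 ≤ 0.
  • y = -1: the equation forces x = 3, but y > x fails since -1 ≤ 3.
  • y = 0: the equation forces x = 6, but y > x fails since 0 ≤ 6.
  • y = 1: the equation forces x = 9, but y > x fails since 1 ≤ 9.
  • y = 2: the equation forces x = 12, but y > x fails since 2 ≤ 12.
Every case fails, so no integer solution exists.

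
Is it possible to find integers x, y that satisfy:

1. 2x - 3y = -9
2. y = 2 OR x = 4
No

The full constraint system is jointly infeasible over the integers. Each constraint and what it forces:

  - 2x - 3y = -9: is a linear equation tying the variables together
  - y = 2 OR x = 4: forces a choice: either y = 2 or x = 4

Split on the disjunction (y = 2 OR x = 4):
  • If y = 2: with y = 2, every remaining term of the linear equation is divisible by 2, so the left side is ≡ 0 (mod 2); but the right side -3 ≡ 1 (mod 2). No integers can satisfy it.
  • If x = 4: with x = 4, every remaining term of the linear equation is divisible by 3, so the left side is ≡ 0 (mod 3); but the right side -17 ≡ 1 (mod 3). No integers can satisfy it.
Both branches are infeasible, so the system has no integer solution.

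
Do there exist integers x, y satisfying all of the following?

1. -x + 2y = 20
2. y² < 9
Yes

Take x = -20, y = 0. Substituting into each constraint:
  (1) 20 + 2(0) = 20 ✓
  (2) y² = (0)² = 0, and 0 < 9 ✓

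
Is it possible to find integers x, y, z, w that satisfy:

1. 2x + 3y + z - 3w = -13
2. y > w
Yes

Take x = 0, y = 0, z = -16, w = -1. Substituting into each constraint:
  (1) 2(0) + 3(0) + (-16) - 3(-1) = -13 ✓
  (2) 0 > -1 ✓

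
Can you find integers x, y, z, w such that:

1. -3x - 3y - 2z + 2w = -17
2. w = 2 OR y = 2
Yes

Take x = -1, y = 0, z = 12, w = 2. Substituting into each constraint:
  (1) -3(-1) - 3(0) - 2(12) + 2(2) = -17 ✓
  (2) w = 2, target 2 ✓ (first branch holds)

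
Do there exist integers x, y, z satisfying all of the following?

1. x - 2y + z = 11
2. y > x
Yes

Take x = 0, y = 1, z = 13. Substituting into each constraint:
  (1) 0 - 2(1) + 13 = 11 ✓
  (2) 1 > 0 ✓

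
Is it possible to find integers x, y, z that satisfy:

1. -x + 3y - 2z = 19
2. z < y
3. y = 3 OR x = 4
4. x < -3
Yes

Take x = -14, y = 3, z = 2. Substituting into each constraint:
  (1) 14 + 3(3) - 2(2) = 19 ✓
  (2) 2 < 3 ✓
  (3) y = 3, target 3 ✓ (first branch holds)
  (4) -14 < -3 ✓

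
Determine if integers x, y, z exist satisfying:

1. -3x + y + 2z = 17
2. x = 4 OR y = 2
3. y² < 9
Yes

Take x = -5, y = 2, z = 0. Substituting into each constraint:
  (1) -3(-5) + 2 + 2(0) = 17 ✓
  (2) y = 2, target 2 ✓ (second branch holds)
  (3) y² = (2)² = 4, and 4 < 9 ✓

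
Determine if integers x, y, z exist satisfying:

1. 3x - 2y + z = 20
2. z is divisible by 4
Yes

Take x = 0, y = -10, z = 0. Substituting into each constraint:
  (1) 3(0) - 2(-10) + 0 = 20 ✓
  (2) 0 = 4 × 0, remainder 0 ✓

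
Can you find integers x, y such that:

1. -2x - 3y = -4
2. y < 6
Yes

Take x = 2, y = 0. Substituting into each constraint:
  (1) -2(2) - 3(0) = -4 ✓
  (2) 0 < 6 ✓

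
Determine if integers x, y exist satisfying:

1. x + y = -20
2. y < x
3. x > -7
Yes

Take x = -6, y = -14. Substituting into each constraint:
  (1) (-6) + (-14) = -20 ✓
  (2) -14 < -6 ✓
  (3) -6 > -7 ✓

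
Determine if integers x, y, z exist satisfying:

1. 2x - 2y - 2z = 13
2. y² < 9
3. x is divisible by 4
No

Even the single constraint (2x - 2y - 2z = 13) is infeasible over the integers.

  - 2x - 2y - 2z = 13: every term on the left is divisible by 2, so the LHS ≡ 0 (mod 2), but the RHS 13 is not — no integer solution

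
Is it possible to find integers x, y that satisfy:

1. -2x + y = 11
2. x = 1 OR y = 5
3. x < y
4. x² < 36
Yes

Take x = -3, y = 5. Substituting into each constraint:
  (1) -2(-3) + 5 = 11 ✓
  (2) y = 5, target 5 ✓ (second branch holds)
  (3) -3 < 5 ✓
  (4) x² = (-3)² = 9, and 9 < 36 ✓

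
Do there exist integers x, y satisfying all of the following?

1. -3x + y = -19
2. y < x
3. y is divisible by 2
Yes

Take x = 7, y = 2. Substituting into each constraint:
  (1) -3(7) + 2 = -19 ✓
  (2) 2 < 7 ✓
  (3) 2 = 2 × 1, remainder 0 ✓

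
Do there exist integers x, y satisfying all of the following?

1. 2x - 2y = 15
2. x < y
No

Even the single constraint (2x - 2y = 15) is infeasible over the integers.

  - 2x - 2y = 15: every term on the left is divisible by 2, so the LHS ≡ 0 (mod 2), but the RHS 15 is not — no integer solution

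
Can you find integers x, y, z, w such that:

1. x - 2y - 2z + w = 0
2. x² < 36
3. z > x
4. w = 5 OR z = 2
Yes

Take x = -1, y = 2, z = 0, w = 5. Substituting into each constraint:
  (1) (-1) - 2(2) - 2(0) + 5 = 0 ✓
  (2) x² = (-1)² = 1, and 1 < 36 ✓
  (3) 0 > -1 ✓
  (4) w = 5, target 5 ✓ (first branch holds)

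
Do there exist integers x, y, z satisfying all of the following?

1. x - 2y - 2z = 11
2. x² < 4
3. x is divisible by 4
No

A contradictory subset is {x - 2y - 2z = 11, x is divisible by 4}. No integer assignment can satisfy these jointly:

  - x - 2y - 2z = 11: is a linear equation tying the variables together
  - x is divisible by 4: restricts x to multiples of 4

Modular obstruction: writing x = 4x', every remaining term of the linear equation is divisible by 2, so the left side is ≡ 0 (mod 2); but the right side 11 ≡ 1 (mod 2). No integers can satisfy it.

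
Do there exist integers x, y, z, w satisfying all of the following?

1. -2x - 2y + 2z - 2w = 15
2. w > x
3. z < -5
No

Even the single constraint (-2x - 2y + 2z - 2w = 15) is infeasible over the integers.

  - -2x - 2y + 2z - 2w = 15: every term on the left is divisible by 2, so the LHS ≡ 0 (mod 2), but the RHS 15 is not — no integer solution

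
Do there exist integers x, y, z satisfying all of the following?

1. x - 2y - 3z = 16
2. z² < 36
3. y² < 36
Yes

Take x = 1, y = 0, z = -5. Substituting into each constraint:
  (1) 1 - 2(0) - 3(-5) = 16 ✓
  (2) z² = (-5)² = 25, and 25 < 36 ✓
  (3) y² = (0)² = 0, and 0 < 36 ✓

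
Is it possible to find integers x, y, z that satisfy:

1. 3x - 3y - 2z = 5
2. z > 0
Yes

Take x = 0, y = -3, z = 2. Substituting into each constraint:
  (1) 3(0) - 3(-3) - 2(2) = 5 ✓
  (2) 2 > 0 ✓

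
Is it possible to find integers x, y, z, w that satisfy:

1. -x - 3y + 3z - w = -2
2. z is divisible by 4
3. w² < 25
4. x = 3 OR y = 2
Yes

Take x = 3, y = 0, z = 0, w = -1. Substituting into each constraint:
  (1) (-3) - 3(0) + 3(0) + 1 = -2 ✓
  (2) 0 = 4 × 0, remainder 0 ✓
  (3) w² = (-1)² = 1, and 1 < 25 ✓
  (4) x = 3, target 3 ✓ (first branch holds)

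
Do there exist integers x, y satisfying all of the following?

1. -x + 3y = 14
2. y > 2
Yes

Take x = 1, y = 5. Substituting into each constraint:
  (1) (-1) + 3(5) = 14 ✓
  (2) 5 > 2 ✓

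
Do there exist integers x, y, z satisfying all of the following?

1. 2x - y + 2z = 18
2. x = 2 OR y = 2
Yes

Take x = 0, y = 2, z = 10. Substituting into each constraint:
  (1) 2(0) + (-2) + 2(10) = 18 ✓
  (2) y = 2, target 2 ✓ (second branch holds)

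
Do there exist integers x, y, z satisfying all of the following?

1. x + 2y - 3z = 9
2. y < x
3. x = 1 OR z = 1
Yes

Take x = 1, y = -2, z = -4. Substituting into each constraint:
  (1) 1 + 2(-2) - 3(-4) = 9 ✓
  (2) -2 < 1 ✓
  (3) x = 1, target 1 ✓ (first branch holds)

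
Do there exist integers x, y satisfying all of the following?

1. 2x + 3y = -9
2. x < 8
Yes

Take x = -6, y = 1. Substituting into each constraint:
  (1) 2(-6) + 3(1) = -9 ✓
  (2) -6 < 8 ✓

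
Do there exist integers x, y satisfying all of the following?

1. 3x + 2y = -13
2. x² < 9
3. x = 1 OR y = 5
Yes

Take x = 1, y = -8. Substituting into each constraint:
  (1) 3(1) + 2(-8) = -13 ✓
  (2) x² = (1)² = 1, and 1 < 9 ✓
  (3) x = 1, target 1 ✓ (first branch holds)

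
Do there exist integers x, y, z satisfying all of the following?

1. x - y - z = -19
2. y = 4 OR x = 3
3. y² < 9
Yes

Take x = 3, y = 0, z = 22. Substituting into each constraint:
  (1) 3 + 0 + (-22) = -19 ✓
  (2) x = 3, target 3 ✓ (second branch holds)
  (3) y² = (0)² = 0, and 0 < 9 ✓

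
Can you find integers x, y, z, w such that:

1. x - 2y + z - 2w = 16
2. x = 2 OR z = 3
Yes

Take x = 1, y = 0, z = 3, w = -6. Substituting into each constraint:
  (1) 1 - 2(0) + 3 - 2(-6) = 16 ✓
  (2) z = 3, target 3 ✓ (second branch holds)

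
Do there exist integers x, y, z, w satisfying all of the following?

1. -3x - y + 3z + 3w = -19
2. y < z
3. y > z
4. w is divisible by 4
No

A contradictory subset is {y < z, y > z}. No integer assignment can satisfy these jointly:

  - y < z: bounds one variable relative to another variable
  - y > z: bounds one variable relative to another variable

Direct contradiction: z > y and y > z cannot both hold.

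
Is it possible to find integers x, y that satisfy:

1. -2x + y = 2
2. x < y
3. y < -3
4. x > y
No

A contradictory subset is {x < y, x > y}. No integer assignment can satisfy these jointly:

  - x < y: bounds one variable relative to another variable
  - x > y: bounds one variable relative to another variable

Direct contradiction: y > x and x > y cannot both hold.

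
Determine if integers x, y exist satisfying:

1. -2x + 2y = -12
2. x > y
Yes

Take x = 0, y = -6. Substituting into each constraint:
  (1) -2(0) + 2(-6) = -12 ✓
  (2) 0 > -6 ✓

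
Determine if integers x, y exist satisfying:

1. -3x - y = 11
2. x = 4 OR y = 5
Yes

Take x = 4, y = -23. Substituting into each constraint:
  (1) -3(4) + 23 = 11 ✓
  (2) x = 4, target 4 ✓ (first branch holds)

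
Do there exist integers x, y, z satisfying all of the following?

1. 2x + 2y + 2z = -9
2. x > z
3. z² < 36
No

Even the single constraint (2x + 2y + 2z = -9) is infeasible over the integers.

  - 2x + 2y + 2z = -9: every term on the left is divisible by 2, so the LHS ≡ 0 (mod 2), but the RHS -9 is not — no integer solution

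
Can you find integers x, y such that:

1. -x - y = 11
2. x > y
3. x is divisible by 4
Yes

Take x = 0, y = -11. Substituting into each constraint:
  (1) 0 + 11 = 11 ✓
  (2) 0 > -11 ✓
  (3) 0 = 4 × 0, remainder 0 ✓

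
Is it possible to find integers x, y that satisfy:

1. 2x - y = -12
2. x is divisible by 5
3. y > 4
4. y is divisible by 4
Yes

Take x = 0, y = 12. Substituting into each constraint:
  (1) 2(0) + (-12) = -12 ✓
  (2) 0 = 5 × 0, remainder 0 ✓
  (3) 12 > 4 ✓
  (4) 12 = 4 × 3, remainder 0 ✓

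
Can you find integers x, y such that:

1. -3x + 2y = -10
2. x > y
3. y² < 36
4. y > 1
Yes

Take x = 6, y = 4. Substituting into each constraint:
  (1) -3(6) + 2(4) = -10 ✓
  (2) 6 > 4 ✓
  (3) y² = (4)² = 16, and 16 < 36 ✓
  (4) 4 > 1 ✓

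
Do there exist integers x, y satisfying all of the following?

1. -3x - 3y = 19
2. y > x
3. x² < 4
No

Even the single constraint (-3x - 3y = 19) is infeasible over the integers.

  - -3x - 3y = 19: every term on the left is divisible by 3, so the LHS ≡ 0 (mod 3), but the RHS 19 is not — no integer solution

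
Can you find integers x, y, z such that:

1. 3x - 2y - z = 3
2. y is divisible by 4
Yes

Take x = 0, y = 0, z = -3. Substituting into each constraint:
  (1) 3(0) - 2(0) + 3 = 3 ✓
  (2) 0 = 4 × 0, remainder 0 ✓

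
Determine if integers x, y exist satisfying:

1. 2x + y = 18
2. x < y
Yes

Take x = 5, y = 8. Substituting into each constraint:
  (1) 2(5) + 8 = 18 ✓
  (2) 5 < 8 ✓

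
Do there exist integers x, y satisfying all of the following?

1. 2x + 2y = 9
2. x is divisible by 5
No

Even the single constraint (2x + 2y = 9) is infeasible over the integers.

  - 2x + 2y = 9: every term on the left is divisible by 2, so the LHS ≡ 0 (mod 2), but the RHS 9 is not — no integer solution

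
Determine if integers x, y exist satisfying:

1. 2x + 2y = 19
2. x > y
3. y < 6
No

Even the single constraint (2x + 2y = 19) is infeasible over the integers.

  - 2x + 2y = 19: every term on the left is divisible by 2, so the LHS ≡ 0 (mod 2), but the RHS 19 is not — no integer solution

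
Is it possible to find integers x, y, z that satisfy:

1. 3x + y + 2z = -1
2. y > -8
Yes

Take x = -1, y = 2, z = 0. Substituting into each constraint:
  (1) 3(-1) + 2 + 2(0) = -1 ✓
  (2) 2 > -8 ✓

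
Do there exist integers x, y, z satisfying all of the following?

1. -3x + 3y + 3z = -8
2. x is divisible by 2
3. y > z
No

Even the single constraint (-3x + 3y + 3z = -8) is infeasible over the integers.

  - -3x + 3y + 3z = -8: every term on the left is divisible by 3, so the LHS ≡ 0 (mod 3), but the RHS -8 is not — no integer solution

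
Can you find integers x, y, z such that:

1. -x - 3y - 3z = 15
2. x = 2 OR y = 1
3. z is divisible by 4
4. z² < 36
Yes

Take x = -6, y = 1, z = -4. Substituting into each constraint:
  (1) 6 - 3(1) - 3(-4) = 15 ✓
  (2) y = 1, target 1 ✓ (second branch holds)
  (3) -4 = 4 × -1, remainder 0 ✓
  (4) z² = (-4)² = 16, and 16 < 36 ✓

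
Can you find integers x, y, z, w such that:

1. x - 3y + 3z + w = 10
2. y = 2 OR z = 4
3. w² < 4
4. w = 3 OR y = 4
Yes

Take x = 10, y = 4, z = 4, w = 0. Substituting into each constraint:
  (1) 10 - 3(4) + 3(4) + 0 = 10 ✓
  (2) z = 4, target 4 ✓ (second branch holds)
  (3) w² = (0)² = 0, and 0 < 4 ✓
  (4) y = 4, target 4 ✓ (second branch holds)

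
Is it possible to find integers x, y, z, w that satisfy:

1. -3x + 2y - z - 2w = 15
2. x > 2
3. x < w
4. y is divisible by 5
Yes

Take x = 3, y = 0, z = -32, w = 4. Substituting into each constraint:
  (1) -3(3) + 2(0) + 32 - 2(4) = 15 ✓
  (2) 3 > 2 ✓
  (3) 3 < 4 ✓
  (4) 0 = 5 × 0, remainder 0 ✓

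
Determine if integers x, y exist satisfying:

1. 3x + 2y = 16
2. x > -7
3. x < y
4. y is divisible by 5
Yes

Take x = 2, y = 5. Substituting into each constraint:
  (1) 3(2) + 2(5) = 16 ✓
  (2) 2 > -7 ✓
  (3) 2 < 5 ✓
  (4) 5 = 5 × 1, remainder 0 ✓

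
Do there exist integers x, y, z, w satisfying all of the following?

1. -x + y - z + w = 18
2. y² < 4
Yes

Take x = 0, y = 0, z = 0, w = 18. Substituting into each constraint:
  (1) 0 + 0 + 0 + 18 = 18 ✓
  (2) y² = (0)² = 0, and 0 < 4 ✓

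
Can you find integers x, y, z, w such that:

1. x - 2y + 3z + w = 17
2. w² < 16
Yes

Take x = 0, y = -8, z = 0, w = 1. Substituting into each constraint:
  (1) 0 - 2(-8) + 3(0) + 1 = 17 ✓
  (2) w² = (1)² = 1, and 1 < 16 ✓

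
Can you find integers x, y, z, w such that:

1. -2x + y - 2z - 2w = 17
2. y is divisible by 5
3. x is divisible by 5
Yes

Take x = -5, y = -5, z = -2, w = -4. Substituting into each constraint:
  (1) -2(-5) + (-5) - 2(-2) - 2(-4) = 17 ✓
  (2) -5 = 5 × -1, remainder 0 ✓
  (3) -5 = 5 × -1, remainder 0 ✓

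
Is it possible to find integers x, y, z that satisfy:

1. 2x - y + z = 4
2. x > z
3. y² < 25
Yes

Take x = 1, y = -2, z = 0. Substituting into each constraint:
  (1) 2(1) + 2 + 0 = 4 ✓
  (2) 1 > 0 ✓
  (3) y² = (-2)² = 4, and 4 < 25 ✓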